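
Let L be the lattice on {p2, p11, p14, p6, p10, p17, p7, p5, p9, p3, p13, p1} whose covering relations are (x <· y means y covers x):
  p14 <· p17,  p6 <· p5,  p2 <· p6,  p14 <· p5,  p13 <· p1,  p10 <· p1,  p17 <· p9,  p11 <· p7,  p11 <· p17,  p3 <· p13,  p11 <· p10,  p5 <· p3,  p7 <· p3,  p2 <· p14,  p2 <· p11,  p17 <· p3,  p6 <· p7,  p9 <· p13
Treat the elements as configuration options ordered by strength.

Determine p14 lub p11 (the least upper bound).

p17

Common upper bounds of {p14, p11}: p1, p13, p17, p3, p9.
The least among these is p17.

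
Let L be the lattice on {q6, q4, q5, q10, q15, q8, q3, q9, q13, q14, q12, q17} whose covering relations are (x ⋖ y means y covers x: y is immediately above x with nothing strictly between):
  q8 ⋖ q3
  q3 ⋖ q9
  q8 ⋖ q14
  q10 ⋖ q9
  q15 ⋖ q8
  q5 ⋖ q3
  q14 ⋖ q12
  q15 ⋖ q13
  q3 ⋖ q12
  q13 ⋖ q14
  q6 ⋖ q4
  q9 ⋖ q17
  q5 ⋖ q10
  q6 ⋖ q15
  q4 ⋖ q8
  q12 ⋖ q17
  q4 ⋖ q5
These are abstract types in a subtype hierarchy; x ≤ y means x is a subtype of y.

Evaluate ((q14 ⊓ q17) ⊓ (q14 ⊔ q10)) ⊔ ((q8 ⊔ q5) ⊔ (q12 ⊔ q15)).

q12

q14 ∧ q17 = q14
q14 ∨ q10 = q17
q14 ∧ q17 = q14
q8 ∨ q5 = q3
q12 ∨ q15 = q12
q3 ∨ q12 = q12
q14 ∨ q12 = q12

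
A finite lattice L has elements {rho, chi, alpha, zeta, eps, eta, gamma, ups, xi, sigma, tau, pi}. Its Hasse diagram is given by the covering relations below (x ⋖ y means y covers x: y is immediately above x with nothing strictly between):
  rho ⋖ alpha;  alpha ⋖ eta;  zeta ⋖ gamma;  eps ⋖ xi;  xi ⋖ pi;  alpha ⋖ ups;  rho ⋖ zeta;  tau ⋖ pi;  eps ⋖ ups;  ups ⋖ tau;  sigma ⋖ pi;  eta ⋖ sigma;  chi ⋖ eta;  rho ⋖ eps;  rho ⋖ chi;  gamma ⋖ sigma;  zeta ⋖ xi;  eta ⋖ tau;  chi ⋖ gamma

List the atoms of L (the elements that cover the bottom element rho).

The atoms are exactly the elements that cover rho: alpha, chi, eps, zeta.

alpha, chi, eps, zeta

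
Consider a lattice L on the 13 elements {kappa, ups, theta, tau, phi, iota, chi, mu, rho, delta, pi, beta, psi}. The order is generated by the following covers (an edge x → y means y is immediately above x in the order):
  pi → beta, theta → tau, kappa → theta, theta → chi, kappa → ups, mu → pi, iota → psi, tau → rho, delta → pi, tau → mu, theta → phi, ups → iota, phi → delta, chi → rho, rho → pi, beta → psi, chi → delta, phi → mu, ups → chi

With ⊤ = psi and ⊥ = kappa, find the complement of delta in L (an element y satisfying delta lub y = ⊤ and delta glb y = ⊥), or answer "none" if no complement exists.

For every candidate y, either delta ∨ y ≠ psi or delta ∧ y ≠ kappa; no complement exists.

none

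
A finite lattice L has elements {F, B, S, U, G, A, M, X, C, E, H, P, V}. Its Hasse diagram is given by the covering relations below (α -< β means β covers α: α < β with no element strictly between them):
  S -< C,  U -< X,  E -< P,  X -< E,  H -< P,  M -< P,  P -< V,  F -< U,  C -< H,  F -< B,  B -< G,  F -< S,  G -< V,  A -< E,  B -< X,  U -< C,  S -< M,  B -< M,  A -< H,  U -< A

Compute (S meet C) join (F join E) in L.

S ∧ C = S
F ∨ E = E
S ∨ E = P

P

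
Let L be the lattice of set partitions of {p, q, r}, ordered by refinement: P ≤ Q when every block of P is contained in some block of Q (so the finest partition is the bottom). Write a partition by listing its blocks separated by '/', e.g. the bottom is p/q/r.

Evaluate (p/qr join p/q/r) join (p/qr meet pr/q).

p/qr ∨ p/q/r = p/qr
p/qr ∧ pr/q = p/q/r
p/qr ∨ p/q/r = p/qr

p/qr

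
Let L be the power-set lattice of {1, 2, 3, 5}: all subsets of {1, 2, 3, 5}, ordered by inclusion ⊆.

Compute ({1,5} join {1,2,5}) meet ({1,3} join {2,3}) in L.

{1,5} ∨ {1,2,5} = {1,2,5}
{1,3} ∨ {2,3} = {1,2,3}
{1,2,5} ∧ {1,2,3} = {1,2}

{1,2}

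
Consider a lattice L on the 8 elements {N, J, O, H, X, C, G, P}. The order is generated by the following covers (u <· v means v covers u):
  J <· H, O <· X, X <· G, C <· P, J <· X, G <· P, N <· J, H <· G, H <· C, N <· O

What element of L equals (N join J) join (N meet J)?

N ∨ J = J
N ∧ J = N
J ∨ N = J

J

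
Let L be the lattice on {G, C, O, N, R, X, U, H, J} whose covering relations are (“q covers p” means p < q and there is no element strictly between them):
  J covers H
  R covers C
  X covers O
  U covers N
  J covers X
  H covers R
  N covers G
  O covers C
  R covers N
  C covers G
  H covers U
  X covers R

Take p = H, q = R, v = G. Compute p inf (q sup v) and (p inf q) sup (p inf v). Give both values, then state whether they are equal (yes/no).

R; R; yes

q sup v = R, so p inf (q sup v) = H inf R = R.
p inf q = R and p inf v = G, so (p inf q) sup (p inf v) = R sup G = R.
Equal: yes.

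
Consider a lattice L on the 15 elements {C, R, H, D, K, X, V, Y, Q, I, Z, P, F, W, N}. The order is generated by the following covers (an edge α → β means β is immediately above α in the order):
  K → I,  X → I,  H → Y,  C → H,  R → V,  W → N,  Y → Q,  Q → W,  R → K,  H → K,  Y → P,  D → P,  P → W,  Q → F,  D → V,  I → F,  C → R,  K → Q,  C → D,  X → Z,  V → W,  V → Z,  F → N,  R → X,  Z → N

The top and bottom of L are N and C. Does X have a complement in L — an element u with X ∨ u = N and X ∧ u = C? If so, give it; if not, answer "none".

P

Need u with X ∨ u = N and X ∧ u = C.
Checking each element gives: P.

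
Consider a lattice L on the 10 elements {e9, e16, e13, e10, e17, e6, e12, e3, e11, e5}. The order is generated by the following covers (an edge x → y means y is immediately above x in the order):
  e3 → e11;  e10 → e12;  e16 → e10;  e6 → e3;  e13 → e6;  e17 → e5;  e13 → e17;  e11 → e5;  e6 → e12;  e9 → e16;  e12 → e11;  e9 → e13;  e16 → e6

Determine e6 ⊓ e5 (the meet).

Common lower bounds of {e6, e5}: e13, e16, e6, e9.
The greatest among these is e6.

e6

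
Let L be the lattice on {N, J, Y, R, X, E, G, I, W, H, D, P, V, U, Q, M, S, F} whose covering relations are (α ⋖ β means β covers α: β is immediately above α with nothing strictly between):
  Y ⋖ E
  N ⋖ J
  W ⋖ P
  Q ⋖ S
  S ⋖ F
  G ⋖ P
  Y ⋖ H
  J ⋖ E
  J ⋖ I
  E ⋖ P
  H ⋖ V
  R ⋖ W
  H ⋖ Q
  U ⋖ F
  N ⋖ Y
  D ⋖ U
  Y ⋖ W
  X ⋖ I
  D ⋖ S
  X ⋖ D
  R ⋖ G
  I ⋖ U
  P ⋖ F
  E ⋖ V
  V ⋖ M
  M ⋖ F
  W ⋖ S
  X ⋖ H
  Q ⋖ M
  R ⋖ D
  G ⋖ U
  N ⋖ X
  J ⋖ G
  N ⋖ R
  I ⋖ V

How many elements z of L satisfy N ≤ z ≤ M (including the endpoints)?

The interval [N, M] = {E, H, I, J, M, N, Q, V, X, Y}, which has 10 elements.

10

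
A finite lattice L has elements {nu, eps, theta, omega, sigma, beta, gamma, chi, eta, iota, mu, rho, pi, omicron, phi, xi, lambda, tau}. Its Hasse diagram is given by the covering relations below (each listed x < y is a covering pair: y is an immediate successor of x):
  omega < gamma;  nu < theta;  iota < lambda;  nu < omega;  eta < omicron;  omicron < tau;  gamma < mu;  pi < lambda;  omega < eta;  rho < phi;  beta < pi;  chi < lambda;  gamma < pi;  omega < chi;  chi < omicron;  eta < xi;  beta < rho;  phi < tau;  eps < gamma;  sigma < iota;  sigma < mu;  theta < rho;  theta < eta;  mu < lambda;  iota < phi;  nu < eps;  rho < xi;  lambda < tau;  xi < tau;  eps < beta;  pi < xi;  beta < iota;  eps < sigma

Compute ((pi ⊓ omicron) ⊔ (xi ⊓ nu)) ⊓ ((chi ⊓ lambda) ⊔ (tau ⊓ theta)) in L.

omega

pi ∧ omicron = omega
xi ∧ nu = nu
omega ∨ nu = omega
chi ∧ lambda = chi
tau ∧ theta = theta
chi ∨ theta = omicron
omega ∧ omicron = omega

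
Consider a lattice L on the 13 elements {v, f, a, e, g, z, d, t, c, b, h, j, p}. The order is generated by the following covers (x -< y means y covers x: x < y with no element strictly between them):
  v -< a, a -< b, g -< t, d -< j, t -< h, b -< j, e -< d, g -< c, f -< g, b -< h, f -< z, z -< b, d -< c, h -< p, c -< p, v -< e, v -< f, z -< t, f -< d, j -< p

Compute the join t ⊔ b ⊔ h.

Common upper bounds of {t, b, h}: h, p.
The least among these is h.

h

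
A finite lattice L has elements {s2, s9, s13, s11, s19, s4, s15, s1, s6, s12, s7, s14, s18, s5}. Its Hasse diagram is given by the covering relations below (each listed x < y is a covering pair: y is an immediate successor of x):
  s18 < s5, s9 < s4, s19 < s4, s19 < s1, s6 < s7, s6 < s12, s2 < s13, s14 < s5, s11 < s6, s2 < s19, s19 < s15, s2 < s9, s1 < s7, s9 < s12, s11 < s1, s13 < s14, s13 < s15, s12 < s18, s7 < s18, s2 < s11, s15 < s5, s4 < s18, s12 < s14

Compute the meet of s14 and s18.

s12

Common lower bounds of {s14, s18}: s11, s12, s2, s6, s9.
The greatest among these is s12.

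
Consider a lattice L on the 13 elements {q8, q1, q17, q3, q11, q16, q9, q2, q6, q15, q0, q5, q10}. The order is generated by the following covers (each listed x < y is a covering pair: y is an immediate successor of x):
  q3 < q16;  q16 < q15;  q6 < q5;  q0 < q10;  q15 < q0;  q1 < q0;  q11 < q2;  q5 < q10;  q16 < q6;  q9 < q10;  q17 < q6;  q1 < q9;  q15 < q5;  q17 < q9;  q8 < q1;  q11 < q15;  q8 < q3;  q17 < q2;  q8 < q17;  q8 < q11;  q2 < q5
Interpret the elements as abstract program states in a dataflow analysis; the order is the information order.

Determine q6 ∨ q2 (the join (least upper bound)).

q5

Common upper bounds of {q6, q2}: q10, q5.
The least among these is q5.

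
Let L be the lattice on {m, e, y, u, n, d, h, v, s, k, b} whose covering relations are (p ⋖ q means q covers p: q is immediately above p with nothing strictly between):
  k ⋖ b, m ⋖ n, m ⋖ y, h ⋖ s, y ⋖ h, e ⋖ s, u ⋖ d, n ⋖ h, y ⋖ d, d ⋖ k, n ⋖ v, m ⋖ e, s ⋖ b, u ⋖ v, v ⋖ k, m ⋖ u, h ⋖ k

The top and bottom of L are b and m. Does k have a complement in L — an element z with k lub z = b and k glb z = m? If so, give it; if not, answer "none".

e

Need z with k ∨ z = b and k ∧ z = m.
Checking each element gives: e.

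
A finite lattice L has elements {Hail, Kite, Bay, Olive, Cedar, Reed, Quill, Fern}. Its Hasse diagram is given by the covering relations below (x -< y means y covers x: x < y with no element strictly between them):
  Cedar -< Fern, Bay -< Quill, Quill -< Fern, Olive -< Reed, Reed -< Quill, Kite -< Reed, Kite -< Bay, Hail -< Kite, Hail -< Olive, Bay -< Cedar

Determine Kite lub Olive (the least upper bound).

Common upper bounds of {Kite, Olive}: Fern, Quill, Reed.
The least among these is Reed.

Reed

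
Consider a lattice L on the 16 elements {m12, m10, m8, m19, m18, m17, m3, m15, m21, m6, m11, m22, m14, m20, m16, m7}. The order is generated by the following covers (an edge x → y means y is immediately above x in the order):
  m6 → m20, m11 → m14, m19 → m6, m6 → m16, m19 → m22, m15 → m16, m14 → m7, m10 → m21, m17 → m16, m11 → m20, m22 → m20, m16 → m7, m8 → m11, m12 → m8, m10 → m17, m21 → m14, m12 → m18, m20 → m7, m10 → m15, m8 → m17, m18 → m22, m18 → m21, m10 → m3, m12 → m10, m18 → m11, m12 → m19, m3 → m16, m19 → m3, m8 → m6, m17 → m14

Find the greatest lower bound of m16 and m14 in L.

m17

Common lower bounds of {m16, m14}: m10, m12, m17, m8.
The greatest among these is m17.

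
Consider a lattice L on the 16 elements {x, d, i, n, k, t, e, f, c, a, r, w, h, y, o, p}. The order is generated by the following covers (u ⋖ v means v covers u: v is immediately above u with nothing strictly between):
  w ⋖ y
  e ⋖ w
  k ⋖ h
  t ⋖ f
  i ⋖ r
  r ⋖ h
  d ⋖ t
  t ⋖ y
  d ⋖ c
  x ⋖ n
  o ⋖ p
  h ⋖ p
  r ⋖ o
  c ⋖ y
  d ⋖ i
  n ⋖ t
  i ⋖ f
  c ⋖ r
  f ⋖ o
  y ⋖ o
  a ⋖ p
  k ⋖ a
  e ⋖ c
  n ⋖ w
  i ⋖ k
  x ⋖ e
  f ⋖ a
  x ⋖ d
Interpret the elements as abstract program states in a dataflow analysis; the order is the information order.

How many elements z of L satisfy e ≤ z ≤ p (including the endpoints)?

The interval [e, p] = {c, e, h, o, p, r, w, y}, which has 8 elements.

8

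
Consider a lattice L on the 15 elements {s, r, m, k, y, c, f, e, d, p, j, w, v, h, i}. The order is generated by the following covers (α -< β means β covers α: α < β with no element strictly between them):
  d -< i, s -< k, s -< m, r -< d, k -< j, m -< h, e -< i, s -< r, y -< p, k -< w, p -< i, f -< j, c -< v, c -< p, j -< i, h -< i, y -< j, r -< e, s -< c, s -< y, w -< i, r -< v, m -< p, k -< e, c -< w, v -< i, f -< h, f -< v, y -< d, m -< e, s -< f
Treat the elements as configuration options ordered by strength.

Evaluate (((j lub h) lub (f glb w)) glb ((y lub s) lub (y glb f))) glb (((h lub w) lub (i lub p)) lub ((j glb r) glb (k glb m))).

y

j ∨ h = i
f ∧ w = s
i ∨ s = i
y ∨ s = y
y ∧ f = s
y ∨ s = y
i ∧ y = y
h ∨ w = i
i ∨ p = i
i ∨ i = i
j ∧ r = s
k ∧ m = s
s ∧ s = s
i ∨ s = i
y ∧ i = y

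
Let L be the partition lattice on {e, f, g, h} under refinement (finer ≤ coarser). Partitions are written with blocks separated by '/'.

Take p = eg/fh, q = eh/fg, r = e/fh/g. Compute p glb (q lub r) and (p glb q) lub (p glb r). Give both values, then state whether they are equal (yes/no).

eg/fh; e/fh/g; no

q lub r = efgh, so p glb (q lub r) = eg/fh glb efgh = eg/fh.
p glb q = e/f/g/h and p glb r = e/fh/g, so (p glb q) lub (p glb r) = e/f/g/h lub e/fh/g = e/fh/g.
Equal: no.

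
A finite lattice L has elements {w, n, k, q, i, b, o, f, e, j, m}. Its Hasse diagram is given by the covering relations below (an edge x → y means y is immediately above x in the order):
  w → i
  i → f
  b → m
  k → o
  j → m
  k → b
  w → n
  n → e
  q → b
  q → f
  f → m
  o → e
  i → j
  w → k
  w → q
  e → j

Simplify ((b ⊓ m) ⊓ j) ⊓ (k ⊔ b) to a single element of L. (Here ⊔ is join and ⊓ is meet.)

k

b ∧ m = b
b ∧ j = k
k ∨ b = b
k ∧ b = k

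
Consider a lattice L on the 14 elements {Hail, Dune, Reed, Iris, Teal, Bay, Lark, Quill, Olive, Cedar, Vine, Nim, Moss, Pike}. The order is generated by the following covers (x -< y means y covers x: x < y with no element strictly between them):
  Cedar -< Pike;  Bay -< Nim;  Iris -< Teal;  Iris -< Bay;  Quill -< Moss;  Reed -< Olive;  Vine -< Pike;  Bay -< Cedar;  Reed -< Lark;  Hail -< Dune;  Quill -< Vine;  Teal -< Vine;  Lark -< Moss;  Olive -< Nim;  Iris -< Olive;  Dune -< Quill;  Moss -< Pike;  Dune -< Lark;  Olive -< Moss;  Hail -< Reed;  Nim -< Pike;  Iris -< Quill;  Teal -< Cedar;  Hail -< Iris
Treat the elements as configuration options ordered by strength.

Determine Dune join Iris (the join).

Common upper bounds of {Dune, Iris}: Moss, Pike, Quill, Vine.
The least among these is Quill.

Quill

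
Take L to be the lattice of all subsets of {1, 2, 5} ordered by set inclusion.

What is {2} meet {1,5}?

{}

Under ⊆, meet is intersection: {2} ∩ {1,5} = {}.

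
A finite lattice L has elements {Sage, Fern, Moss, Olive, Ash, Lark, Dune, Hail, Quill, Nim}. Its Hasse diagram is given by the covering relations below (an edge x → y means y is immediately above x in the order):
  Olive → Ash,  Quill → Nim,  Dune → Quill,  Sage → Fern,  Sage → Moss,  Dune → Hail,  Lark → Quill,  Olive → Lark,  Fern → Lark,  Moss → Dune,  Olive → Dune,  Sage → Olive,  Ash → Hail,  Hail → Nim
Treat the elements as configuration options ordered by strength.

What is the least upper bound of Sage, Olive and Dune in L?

Dune

Common upper bounds of {Sage, Olive, Dune}: Dune, Hail, Nim, Quill.
The least among these is Dune.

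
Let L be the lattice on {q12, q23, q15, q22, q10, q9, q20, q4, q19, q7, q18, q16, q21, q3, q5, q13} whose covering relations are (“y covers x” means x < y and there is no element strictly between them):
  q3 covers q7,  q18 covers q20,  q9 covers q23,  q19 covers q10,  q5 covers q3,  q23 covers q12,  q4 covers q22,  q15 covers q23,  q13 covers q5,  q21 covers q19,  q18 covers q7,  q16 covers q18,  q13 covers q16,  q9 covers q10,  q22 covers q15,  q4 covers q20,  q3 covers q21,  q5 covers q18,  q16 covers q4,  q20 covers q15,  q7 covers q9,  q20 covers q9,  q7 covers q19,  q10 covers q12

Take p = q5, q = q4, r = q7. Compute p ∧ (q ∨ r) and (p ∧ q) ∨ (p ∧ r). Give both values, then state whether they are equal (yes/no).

q18; q18; yes

q ∨ r = q16, so p ∧ (q ∨ r) = q5 ∧ q16 = q18.
p ∧ q = q20 and p ∧ r = q7, so (p ∧ q) ∨ (p ∧ r) = q20 ∨ q7 = q18.
Equal: yes.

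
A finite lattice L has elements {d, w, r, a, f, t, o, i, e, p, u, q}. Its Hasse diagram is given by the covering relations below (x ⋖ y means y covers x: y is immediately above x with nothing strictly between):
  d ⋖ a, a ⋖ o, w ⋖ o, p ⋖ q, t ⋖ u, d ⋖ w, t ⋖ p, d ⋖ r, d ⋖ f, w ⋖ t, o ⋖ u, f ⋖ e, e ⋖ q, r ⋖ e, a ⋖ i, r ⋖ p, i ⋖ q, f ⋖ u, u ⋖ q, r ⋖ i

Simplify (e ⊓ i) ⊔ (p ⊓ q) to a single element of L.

e ∧ i = r
p ∧ q = p
r ∨ p = p

p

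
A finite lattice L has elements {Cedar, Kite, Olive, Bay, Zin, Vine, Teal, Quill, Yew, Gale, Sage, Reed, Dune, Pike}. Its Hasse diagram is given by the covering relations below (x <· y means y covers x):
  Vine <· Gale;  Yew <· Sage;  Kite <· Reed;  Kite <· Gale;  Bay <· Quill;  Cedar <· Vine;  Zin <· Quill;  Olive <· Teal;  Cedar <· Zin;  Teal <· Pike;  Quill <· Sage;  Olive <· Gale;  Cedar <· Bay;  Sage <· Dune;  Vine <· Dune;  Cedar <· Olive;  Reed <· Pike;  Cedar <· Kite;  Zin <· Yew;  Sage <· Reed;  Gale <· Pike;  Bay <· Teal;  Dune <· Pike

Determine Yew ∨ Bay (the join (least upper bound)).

Sage

Common upper bounds of {Yew, Bay}: Dune, Pike, Reed, Sage.
The least among these is Sage.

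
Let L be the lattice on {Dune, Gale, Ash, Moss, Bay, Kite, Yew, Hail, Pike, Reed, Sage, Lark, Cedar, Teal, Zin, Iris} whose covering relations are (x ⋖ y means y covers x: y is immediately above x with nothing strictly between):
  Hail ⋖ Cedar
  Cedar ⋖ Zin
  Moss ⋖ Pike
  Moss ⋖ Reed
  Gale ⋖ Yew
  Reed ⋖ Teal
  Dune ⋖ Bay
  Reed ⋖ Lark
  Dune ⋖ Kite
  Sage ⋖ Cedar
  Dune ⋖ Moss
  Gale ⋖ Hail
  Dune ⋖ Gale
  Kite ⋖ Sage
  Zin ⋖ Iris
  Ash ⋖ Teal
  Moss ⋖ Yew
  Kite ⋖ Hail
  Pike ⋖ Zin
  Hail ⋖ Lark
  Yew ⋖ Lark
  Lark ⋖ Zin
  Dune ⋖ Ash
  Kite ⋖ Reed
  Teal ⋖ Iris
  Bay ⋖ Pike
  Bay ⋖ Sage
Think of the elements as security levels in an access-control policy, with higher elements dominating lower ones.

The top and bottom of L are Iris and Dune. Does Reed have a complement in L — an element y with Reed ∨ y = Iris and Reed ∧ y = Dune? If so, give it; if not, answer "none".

none

For every candidate y, either Reed ∨ y ≠ Iris or Reed ∧ y ≠ Dune; no complement exists.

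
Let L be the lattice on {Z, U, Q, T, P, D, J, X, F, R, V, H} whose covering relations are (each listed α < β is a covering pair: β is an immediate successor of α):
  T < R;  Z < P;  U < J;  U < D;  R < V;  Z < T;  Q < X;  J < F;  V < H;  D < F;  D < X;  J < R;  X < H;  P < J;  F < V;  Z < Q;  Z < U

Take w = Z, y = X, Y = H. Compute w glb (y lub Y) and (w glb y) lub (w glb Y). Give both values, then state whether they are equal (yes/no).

y lub Y = H, so w glb (y lub Y) = Z glb H = Z.
w glb y = Z and w glb Y = Z, so (w glb y) lub (w glb Y) = Z lub Z = Z.
Equal: yes.

Z; Z; yes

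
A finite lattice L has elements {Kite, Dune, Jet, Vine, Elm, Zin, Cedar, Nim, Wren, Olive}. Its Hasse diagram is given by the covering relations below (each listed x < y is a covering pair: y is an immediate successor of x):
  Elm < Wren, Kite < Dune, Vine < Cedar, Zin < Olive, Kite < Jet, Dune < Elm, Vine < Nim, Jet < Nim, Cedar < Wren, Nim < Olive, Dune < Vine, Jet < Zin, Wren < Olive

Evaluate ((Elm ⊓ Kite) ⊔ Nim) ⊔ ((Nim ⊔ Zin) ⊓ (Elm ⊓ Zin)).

Nim

Elm ∧ Kite = Kite
Kite ∨ Nim = Nim
Nim ∨ Zin = Olive
Elm ∧ Zin = Kite
Olive ∧ Kite = Kite
Nim ∨ Kite = Nim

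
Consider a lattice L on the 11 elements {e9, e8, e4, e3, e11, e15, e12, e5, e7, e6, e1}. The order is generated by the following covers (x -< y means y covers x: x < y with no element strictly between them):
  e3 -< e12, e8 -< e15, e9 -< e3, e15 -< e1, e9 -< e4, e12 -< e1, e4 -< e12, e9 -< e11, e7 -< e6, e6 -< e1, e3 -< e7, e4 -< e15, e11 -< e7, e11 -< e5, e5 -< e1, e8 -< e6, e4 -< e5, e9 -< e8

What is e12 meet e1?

Common lower bounds of {e12, e1}: e12, e3, e4, e9.
The greatest among these is e12.

e12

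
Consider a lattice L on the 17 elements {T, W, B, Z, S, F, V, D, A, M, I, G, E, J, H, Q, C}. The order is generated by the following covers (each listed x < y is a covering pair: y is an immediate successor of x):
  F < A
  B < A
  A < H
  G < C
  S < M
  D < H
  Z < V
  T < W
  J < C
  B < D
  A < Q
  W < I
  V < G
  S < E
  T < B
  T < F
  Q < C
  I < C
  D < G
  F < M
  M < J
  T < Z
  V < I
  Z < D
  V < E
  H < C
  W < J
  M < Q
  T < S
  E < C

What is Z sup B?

Common upper bounds of {Z, B}: C, D, G, H.
The least among these is D.

D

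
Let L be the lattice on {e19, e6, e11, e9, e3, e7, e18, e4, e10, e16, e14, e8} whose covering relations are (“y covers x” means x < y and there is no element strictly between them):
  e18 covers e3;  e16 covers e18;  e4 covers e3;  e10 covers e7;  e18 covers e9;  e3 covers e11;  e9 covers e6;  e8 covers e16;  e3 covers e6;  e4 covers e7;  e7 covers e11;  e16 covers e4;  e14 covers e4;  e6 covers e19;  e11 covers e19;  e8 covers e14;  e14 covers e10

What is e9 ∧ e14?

e6

Common lower bounds of {e9, e14}: e19, e6.
The greatest among these is e6.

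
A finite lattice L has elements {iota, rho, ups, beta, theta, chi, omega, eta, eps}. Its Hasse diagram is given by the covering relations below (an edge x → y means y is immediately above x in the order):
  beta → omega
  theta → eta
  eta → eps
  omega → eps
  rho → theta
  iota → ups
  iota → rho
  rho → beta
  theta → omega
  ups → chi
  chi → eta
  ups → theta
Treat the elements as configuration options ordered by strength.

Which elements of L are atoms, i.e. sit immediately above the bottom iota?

The atoms are exactly the elements that cover iota: rho, ups.

rho, ups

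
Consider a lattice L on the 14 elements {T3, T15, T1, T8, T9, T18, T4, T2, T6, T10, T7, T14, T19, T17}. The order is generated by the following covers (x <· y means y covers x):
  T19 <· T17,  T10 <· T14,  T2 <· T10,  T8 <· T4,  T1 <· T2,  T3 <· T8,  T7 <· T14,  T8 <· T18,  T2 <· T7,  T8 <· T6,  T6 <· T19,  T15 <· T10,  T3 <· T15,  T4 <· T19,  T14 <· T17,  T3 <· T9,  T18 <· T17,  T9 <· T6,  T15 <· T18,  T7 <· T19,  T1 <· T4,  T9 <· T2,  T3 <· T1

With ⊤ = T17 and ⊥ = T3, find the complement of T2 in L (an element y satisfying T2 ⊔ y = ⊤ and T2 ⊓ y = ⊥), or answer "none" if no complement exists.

T18

Need y with T2 ∨ y = T17 and T2 ∧ y = T3.
Checking each element gives: T18.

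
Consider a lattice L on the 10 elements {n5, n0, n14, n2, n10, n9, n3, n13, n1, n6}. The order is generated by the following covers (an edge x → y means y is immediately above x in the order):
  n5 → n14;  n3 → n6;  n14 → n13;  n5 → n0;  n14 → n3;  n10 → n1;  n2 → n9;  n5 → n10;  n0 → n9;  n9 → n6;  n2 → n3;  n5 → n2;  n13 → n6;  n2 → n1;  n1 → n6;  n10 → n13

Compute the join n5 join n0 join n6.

n6

Common upper bounds of {n5, n0, n6}: n6.
The least among these is n6.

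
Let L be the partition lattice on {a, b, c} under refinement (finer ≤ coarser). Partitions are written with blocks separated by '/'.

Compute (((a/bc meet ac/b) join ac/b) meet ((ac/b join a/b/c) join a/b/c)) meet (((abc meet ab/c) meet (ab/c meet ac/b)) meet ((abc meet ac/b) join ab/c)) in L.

a/b/c

a/bc ∧ ac/b = a/b/c
a/b/c ∨ ac/b = ac/b
ac/b ∨ a/b/c = ac/b
ac/b ∨ a/b/c = ac/b
ac/b ∧ ac/b = ac/b
abc ∧ ab/c = ab/c
ab/c ∧ ac/b = a/b/c
ab/c ∧ a/b/c = a/b/c
abc ∧ ac/b = ac/b
ac/b ∨ ab/c = abc
a/b/c ∧ abc = a/b/c
ac/b ∧ a/b/c = a/b/c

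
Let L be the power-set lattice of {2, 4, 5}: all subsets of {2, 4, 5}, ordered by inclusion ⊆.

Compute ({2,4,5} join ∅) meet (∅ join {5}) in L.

{2,4,5} ∨ ∅ = {2,4,5}
∅ ∨ {5} = {5}
{2,4,5} ∧ {5} = {5}

{5}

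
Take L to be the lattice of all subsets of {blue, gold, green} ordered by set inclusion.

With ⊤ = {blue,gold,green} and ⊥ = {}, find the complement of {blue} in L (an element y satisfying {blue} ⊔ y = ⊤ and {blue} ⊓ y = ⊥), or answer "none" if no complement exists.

Need y with {blue} ∨ y = {blue,gold,green} and {blue} ∧ y = {}.
Checking each element gives: {gold,green}.

{gold,green}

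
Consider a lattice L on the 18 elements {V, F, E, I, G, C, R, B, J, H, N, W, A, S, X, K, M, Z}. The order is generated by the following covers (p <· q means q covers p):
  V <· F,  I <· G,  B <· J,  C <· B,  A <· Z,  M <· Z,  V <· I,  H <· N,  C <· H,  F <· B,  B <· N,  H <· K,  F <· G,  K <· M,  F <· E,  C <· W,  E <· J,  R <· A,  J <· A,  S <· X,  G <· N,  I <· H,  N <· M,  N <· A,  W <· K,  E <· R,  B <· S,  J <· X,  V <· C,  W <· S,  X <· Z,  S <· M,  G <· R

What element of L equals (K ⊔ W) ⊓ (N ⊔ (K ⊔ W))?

K

K ∨ W = K
K ∨ W = K
N ∨ K = M
K ∧ M = K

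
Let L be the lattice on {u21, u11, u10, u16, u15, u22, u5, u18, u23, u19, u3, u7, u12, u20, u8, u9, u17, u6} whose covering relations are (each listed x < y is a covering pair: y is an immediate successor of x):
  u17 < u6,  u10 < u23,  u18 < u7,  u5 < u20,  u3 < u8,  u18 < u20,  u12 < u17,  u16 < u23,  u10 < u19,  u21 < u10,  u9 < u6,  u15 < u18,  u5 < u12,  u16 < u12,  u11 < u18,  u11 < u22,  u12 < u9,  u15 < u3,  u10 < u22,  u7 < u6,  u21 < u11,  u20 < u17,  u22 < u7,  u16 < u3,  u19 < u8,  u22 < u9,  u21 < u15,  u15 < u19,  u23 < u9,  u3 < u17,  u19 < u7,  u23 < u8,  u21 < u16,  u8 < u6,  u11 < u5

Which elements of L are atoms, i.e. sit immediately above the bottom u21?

The atoms are exactly the elements that cover u21: u10, u11, u15, u16.

u10, u11, u15, u16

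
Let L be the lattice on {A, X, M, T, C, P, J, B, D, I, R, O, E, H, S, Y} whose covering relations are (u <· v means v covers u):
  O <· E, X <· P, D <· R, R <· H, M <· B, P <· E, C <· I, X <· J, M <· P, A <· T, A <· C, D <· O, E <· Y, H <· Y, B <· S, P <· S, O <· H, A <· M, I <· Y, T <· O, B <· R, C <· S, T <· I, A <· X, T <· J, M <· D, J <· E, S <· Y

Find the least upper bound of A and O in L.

O

Common upper bounds of {A, O}: E, H, O, Y.
The least among these is O.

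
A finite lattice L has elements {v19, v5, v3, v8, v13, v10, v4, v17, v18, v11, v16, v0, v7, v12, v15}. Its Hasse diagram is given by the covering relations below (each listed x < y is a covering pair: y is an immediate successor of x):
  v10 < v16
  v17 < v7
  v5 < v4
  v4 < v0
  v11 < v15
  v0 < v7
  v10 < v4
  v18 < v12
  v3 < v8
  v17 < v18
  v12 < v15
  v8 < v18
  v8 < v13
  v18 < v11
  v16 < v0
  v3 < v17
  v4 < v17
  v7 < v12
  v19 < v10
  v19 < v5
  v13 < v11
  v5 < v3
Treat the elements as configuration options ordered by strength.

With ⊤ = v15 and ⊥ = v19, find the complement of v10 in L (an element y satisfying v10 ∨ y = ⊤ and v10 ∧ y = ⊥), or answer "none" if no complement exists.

For every candidate y, either v10 ∨ y ≠ v15 or v10 ∧ y ≠ v19; no complement exists.

none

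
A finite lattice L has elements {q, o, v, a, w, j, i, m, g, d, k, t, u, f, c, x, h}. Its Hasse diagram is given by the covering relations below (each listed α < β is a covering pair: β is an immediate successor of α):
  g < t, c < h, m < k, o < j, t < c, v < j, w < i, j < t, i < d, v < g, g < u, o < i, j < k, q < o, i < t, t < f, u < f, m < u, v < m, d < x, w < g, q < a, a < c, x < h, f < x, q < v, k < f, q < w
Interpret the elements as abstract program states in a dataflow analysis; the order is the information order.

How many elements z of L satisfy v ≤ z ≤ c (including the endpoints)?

The interval [v, c] = {c, g, j, t, v}, which has 5 elements.

5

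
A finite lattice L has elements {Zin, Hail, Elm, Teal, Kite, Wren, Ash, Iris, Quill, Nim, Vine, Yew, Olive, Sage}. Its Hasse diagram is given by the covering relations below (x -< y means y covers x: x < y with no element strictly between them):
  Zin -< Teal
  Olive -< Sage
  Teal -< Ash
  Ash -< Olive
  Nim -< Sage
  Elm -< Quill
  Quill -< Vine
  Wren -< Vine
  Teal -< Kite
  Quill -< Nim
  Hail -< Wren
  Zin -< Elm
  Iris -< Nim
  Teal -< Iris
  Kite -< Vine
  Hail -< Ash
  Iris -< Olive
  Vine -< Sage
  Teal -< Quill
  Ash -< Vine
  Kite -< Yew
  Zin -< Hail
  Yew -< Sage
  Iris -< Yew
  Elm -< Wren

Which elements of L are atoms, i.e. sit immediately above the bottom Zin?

The atoms are exactly the elements that cover Zin: Elm, Hail, Teal.

Elm, Hail, Teal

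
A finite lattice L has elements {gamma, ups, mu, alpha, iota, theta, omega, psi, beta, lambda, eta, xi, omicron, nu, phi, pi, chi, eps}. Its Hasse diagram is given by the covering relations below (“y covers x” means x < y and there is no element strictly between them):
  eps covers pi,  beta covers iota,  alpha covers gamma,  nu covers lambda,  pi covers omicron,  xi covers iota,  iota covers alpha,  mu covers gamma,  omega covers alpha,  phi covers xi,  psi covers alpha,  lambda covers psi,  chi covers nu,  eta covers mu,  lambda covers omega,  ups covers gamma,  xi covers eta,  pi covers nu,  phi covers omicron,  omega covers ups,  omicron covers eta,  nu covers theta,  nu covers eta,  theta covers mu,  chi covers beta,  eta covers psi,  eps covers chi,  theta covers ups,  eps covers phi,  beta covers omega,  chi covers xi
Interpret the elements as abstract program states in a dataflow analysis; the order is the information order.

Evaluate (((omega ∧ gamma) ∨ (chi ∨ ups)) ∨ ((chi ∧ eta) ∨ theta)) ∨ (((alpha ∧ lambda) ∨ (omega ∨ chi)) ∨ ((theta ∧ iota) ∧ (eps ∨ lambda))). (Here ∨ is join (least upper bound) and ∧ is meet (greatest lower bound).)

chi

omega ∧ gamma = gamma
chi ∨ ups = chi
gamma ∨ chi = chi
chi ∧ eta = eta
eta ∨ theta = nu
chi ∨ nu = chi
alpha ∧ lambda = alpha
omega ∨ chi = chi
alpha ∨ chi = chi
theta ∧ iota = gamma
eps ∨ lambda = eps
gamma ∧ eps = gamma
chi ∨ gamma = chi
chi ∨ chi = chi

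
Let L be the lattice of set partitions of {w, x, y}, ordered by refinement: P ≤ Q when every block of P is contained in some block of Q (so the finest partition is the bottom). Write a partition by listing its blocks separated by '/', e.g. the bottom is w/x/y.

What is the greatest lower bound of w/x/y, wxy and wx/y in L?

w/x/y

The meet (common refinement) of w/x/y, wxy, wx/y intersects blocks pairwise, giving w/x/y.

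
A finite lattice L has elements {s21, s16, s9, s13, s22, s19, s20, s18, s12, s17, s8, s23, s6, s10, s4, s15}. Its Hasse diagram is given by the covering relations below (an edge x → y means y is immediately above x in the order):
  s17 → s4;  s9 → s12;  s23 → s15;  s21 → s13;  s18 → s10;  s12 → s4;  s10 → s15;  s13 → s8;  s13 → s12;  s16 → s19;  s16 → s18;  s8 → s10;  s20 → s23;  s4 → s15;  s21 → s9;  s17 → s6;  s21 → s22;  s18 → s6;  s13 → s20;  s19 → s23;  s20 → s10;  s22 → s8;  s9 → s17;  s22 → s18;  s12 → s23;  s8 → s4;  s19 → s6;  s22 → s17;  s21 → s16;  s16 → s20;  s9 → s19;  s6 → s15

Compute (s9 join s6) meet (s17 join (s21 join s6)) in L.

s9 ∨ s6 = s6
s21 ∨ s6 = s6
s17 ∨ s6 = s6
s6 ∧ s6 = s6

s6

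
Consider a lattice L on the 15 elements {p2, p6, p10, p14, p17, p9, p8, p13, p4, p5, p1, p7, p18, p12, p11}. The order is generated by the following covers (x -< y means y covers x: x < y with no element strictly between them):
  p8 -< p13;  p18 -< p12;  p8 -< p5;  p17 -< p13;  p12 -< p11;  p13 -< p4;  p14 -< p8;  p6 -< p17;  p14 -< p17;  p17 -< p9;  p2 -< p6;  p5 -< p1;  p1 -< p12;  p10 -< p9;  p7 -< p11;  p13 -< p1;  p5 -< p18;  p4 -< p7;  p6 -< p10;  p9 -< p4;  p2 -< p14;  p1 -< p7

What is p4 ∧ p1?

p13

Common lower bounds of {p4, p1}: p13, p14, p17, p2, p6, p8.
The greatest among these is p13.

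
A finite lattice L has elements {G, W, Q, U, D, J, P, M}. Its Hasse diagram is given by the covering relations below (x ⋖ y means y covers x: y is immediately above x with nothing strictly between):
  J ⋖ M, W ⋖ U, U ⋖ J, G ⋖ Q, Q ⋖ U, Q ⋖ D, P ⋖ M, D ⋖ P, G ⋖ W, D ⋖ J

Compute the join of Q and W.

Common upper bounds of {Q, W}: J, M, U.
The least among these is U.

U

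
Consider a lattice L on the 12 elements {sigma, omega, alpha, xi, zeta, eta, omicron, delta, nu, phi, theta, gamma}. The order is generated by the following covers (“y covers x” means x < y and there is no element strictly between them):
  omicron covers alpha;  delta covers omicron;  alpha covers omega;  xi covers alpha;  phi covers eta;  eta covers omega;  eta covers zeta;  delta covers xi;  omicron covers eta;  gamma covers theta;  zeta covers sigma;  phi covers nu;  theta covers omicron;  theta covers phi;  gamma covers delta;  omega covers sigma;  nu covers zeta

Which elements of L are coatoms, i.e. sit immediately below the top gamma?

delta, theta

The coatoms are exactly the elements covered by gamma: delta, theta.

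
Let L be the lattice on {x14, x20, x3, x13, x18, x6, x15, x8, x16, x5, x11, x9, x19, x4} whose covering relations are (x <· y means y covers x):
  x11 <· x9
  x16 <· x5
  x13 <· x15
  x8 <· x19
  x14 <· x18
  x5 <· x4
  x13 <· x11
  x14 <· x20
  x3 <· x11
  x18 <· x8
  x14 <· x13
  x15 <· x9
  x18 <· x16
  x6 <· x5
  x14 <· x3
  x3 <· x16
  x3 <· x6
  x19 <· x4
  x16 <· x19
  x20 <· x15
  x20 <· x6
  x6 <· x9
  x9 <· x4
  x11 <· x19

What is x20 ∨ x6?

x6

Common upper bounds of {x20, x6}: x4, x5, x6, x9.
The least among these is x6.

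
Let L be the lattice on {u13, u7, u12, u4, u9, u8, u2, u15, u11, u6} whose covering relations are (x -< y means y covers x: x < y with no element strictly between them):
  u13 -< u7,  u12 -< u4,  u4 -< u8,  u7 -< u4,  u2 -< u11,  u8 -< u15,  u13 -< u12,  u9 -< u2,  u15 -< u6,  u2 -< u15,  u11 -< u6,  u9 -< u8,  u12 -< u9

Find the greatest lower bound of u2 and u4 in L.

Common lower bounds of {u2, u4}: u12, u13.
The greatest among these is u12.

u12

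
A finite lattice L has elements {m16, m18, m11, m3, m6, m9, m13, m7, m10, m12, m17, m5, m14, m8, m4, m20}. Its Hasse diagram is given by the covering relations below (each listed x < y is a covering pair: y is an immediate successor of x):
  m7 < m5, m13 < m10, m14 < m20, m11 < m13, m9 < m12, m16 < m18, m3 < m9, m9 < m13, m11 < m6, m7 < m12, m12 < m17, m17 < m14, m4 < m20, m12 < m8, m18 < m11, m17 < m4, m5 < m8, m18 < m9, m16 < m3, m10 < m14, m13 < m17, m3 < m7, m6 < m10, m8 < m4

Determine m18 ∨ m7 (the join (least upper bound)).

m12

Common upper bounds of {m18, m7}: m12, m14, m17, m20, m4, m8.
The least among these is m12.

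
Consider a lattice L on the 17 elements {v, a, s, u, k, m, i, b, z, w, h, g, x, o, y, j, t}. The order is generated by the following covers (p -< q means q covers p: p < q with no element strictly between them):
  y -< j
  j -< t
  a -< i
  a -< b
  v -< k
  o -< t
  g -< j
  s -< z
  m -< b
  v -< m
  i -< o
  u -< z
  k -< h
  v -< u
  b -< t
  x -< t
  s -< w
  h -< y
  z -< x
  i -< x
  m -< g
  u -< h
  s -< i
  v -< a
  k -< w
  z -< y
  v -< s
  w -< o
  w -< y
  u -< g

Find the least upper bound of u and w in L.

y

Common upper bounds of {u, w}: j, t, y.
The least among these is y.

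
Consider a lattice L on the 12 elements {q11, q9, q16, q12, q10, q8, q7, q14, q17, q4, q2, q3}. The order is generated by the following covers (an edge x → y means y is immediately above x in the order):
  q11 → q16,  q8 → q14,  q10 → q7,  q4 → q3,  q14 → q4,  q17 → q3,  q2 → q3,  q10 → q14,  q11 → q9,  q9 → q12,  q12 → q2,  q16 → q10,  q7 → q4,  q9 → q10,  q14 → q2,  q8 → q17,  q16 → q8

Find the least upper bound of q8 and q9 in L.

Common upper bounds of {q8, q9}: q14, q2, q3, q4.
The least among these is q14.

q14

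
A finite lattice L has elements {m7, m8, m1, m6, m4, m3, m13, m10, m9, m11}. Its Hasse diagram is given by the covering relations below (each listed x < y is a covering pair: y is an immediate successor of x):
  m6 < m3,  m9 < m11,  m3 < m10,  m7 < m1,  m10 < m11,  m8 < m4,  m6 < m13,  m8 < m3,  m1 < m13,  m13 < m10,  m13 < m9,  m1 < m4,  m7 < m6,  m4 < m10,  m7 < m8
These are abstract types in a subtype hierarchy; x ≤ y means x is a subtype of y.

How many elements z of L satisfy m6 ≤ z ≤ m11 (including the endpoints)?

The interval [m6, m11] = {m10, m11, m13, m3, m6, m9}, which has 6 elements.

6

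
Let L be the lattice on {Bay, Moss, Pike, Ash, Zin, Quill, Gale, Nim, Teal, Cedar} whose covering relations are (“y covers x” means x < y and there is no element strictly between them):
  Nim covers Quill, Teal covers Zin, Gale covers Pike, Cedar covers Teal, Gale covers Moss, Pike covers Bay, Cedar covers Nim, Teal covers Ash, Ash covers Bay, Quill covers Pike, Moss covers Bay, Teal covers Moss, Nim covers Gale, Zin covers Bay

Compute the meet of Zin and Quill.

Bay

Common lower bounds of {Zin, Quill}: Bay.
The greatest among these is Bay.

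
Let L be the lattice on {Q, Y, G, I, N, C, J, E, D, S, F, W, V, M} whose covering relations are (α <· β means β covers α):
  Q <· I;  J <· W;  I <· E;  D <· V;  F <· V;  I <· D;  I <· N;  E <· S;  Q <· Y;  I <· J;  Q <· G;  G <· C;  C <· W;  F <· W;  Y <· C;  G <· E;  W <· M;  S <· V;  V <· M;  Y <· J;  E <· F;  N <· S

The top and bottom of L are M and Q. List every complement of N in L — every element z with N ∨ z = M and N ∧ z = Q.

Need z with N ∨ z = M and N ∧ z = Q.
Checking each element gives: C, Y.

C, Y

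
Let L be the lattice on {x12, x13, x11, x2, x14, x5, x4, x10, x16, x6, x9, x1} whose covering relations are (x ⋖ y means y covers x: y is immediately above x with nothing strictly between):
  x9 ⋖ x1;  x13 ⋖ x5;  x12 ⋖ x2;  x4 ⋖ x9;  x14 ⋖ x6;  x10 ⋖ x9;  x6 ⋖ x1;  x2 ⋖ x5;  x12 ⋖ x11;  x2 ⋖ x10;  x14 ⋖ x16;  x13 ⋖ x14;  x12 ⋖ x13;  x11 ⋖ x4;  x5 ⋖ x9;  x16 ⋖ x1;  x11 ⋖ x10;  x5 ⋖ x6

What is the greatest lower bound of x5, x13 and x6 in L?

Common lower bounds of {x5, x13, x6}: x12, x13.
The greatest among these is x13.

x13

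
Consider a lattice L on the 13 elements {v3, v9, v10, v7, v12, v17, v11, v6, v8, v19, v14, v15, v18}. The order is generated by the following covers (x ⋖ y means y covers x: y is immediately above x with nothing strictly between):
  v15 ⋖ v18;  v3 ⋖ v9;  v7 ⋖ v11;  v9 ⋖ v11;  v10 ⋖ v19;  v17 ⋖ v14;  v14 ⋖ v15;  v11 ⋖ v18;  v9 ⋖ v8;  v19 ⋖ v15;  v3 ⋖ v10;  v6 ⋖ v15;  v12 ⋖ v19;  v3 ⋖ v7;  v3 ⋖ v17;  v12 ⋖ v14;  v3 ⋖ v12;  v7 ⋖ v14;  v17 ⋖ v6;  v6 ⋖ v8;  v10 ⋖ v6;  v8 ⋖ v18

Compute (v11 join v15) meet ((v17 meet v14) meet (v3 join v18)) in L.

v17

v11 ∨ v15 = v18
v17 ∧ v14 = v17
v3 ∨ v18 = v18
v17 ∧ v18 = v17
v18 ∧ v17 = v17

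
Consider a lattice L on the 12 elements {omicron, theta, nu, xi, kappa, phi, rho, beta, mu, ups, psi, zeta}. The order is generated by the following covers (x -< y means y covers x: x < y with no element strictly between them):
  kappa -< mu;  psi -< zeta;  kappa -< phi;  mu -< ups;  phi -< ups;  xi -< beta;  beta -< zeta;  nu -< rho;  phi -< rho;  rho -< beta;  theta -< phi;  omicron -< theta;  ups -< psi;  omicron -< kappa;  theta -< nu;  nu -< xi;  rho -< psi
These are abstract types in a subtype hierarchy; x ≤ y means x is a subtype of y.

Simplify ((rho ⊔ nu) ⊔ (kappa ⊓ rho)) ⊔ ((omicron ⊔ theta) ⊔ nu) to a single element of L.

rho

rho ∨ nu = rho
kappa ∧ rho = kappa
rho ∨ kappa = rho
omicron ∨ theta = theta
theta ∨ nu = nu
rho ∨ nu = rho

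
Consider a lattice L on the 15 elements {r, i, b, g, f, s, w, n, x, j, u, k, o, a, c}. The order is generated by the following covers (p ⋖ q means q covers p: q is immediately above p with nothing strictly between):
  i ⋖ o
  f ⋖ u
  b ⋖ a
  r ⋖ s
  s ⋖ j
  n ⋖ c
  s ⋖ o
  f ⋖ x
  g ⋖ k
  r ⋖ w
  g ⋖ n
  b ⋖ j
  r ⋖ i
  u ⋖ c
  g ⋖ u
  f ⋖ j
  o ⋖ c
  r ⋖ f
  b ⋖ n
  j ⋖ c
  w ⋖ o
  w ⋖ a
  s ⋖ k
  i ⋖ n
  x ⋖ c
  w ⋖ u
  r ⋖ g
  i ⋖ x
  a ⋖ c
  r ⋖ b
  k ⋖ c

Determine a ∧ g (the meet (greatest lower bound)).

r

Common lower bounds of {a, g}: r.
The greatest among these is r.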